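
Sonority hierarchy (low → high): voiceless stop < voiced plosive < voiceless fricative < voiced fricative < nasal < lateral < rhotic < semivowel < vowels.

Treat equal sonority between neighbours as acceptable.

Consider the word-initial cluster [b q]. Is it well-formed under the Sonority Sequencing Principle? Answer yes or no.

/b/ is a voiced plosive (sonority 2).
/q/ is a voiceless stop (sonority 1).
The profile is 2-1. Between /b/ (2) and /q/ (1) sonority does not rise, so the cluster violates the SSP.

no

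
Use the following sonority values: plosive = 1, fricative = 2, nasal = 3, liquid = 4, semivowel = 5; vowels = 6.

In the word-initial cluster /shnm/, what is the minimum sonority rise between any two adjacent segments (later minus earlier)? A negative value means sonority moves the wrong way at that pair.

/s/ is a fricative (sonority 2).
/h/ is a fricative (sonority 2).
/n/ is a nasal (sonority 3).
/m/ is a nasal (sonority 3).
/s/→/h/: change +0.
/h/→/n/: change +1.
/n/→/m/: change +0.
Minimum = 0.

0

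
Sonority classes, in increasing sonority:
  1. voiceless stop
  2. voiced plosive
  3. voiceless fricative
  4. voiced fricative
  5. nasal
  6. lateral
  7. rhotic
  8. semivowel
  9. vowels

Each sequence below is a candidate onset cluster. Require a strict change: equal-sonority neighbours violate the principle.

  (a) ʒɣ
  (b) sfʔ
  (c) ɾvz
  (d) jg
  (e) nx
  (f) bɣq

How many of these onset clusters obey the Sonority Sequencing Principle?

0

(a) ʒɣ: profile 4-4 — violates.
(b) sfʔ: profile 3-3-1 — violates.
(c) ɾvz: profile 7-4-4 — violates.
(d) jg: profile 8-2 — violates.
(e) nx: profile 5-3 — violates.
(f) bɣq: profile 2-4-1 — violates.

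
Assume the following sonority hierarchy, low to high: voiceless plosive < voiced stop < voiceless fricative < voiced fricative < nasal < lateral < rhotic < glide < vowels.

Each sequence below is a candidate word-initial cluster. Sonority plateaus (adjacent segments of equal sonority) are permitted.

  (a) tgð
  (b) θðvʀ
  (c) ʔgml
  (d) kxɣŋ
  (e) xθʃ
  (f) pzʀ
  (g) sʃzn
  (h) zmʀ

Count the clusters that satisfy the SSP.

8

(a) sonority 1-2-4: well-formed.
(b) sonority 3-4-4-7: well-formed.
(c) sonority 1-2-5-6: well-formed.
(d) sonority 1-3-4-5: well-formed.
(e) sonority 3-3-3: well-formed.
(f) sonority 1-4-7: well-formed.
(g) sonority 3-3-4-5: well-formed.
(h) sonority 4-5-7: well-formed.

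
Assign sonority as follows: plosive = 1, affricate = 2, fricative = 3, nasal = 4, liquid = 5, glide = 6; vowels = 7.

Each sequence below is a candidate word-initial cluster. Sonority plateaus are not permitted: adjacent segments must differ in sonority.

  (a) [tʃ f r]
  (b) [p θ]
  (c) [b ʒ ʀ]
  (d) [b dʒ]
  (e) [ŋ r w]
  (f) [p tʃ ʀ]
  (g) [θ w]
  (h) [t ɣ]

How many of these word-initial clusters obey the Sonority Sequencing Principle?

(a) 2-3-5 → obeys
(b) 1-3 → obeys
(c) 1-3-5 → obeys
(d) 1-2 → obeys
(e) 4-5-6 → obeys
(f) 1-2-5 → obeys
(g) 3-6 → obeys
(h) 1-3 → obeys

8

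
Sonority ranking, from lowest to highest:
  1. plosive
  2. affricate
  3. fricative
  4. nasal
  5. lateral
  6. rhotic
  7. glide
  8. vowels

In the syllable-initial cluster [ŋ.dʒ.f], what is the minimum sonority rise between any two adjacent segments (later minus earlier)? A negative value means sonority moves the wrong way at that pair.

/ŋ/ — nasal, sonority 4.
/dʒ/ — affricate, sonority 2.
/f/ — fricative, sonority 3.
/ŋ/→/dʒ/: change -2.
/dʒ/→/f/: change +1.
Minimum = -2.

-2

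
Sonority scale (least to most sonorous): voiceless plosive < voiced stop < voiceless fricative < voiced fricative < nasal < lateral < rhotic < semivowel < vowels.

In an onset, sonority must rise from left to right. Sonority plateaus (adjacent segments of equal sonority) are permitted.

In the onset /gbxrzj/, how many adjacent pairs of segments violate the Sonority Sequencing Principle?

/g/ — voiced stop, sonority 2.
/b/ — voiced stop, sonority 2.
/x/ — voiceless fricative, sonority 3.
/r/ — rhotic, sonority 7.
/z/ — voiced fricative, sonority 4.
/j/ — semivowel, sonority 8.
/g/→/b/: 2→2 (plateau, allowed) — ok.
/b/→/x/: 2→3 (rises) — ok.
/x/→/r/: 3→7 (rises) — ok.
/r/→/z/: 7→4 (does not rise) — violation.
/z/→/j/: 4→8 (rises) — ok.

1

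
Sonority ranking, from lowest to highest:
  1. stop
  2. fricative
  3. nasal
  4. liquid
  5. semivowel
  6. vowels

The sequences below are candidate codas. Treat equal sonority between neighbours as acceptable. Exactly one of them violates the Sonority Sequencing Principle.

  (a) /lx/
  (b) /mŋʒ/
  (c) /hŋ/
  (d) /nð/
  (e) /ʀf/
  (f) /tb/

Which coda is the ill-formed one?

c

(a) 4-2 → obeys
(b) 3-3-2 → obeys
(c) 2-3 → violates
(d) 3-2 → obeys
(e) 4-2 → obeys
(f) 1-1 → obeys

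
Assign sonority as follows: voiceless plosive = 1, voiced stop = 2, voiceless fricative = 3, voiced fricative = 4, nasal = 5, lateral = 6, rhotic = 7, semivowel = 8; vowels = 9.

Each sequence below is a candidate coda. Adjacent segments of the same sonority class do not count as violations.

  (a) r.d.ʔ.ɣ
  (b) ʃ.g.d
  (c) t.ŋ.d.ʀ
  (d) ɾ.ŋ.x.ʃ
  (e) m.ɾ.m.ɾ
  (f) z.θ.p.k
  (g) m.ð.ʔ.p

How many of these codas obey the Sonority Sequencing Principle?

(a) r.d.ʔ.ɣ: profile 7-2-1-4 — violates.
(b) ʃ.g.d: profile 3-2-2 — obeys.
(c) t.ŋ.d.ʀ: profile 1-5-2-7 — violates.
(d) ɾ.ŋ.x.ʃ: profile 7-5-3-3 — obeys.
(e) m.ɾ.m.ɾ: profile 5-7-5-7 — violates.
(f) z.θ.p.k: profile 4-3-1-1 — obeys.
(g) m.ð.ʔ.p: profile 5-4-1-1 — obeys.

4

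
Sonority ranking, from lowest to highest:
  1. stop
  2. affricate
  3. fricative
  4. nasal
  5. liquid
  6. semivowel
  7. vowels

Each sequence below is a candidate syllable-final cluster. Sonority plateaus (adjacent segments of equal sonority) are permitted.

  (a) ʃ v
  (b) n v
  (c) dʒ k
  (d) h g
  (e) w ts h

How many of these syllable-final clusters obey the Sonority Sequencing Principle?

4

(a) ʃ v: profile 3-3 — obeys.
(b) n v: profile 4-3 — obeys.
(c) dʒ k: profile 2-1 — obeys.
(d) h g: profile 3-1 — obeys.
(e) w ts h: profile 6-2-3 — violates.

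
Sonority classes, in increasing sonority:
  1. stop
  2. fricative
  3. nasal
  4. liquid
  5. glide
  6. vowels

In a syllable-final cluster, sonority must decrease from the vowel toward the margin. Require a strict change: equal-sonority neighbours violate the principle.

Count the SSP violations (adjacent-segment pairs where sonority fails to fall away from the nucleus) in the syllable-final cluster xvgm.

2

/x/: fricative = 2.
/v/: fricative = 2.
/g/: stop = 1.
/m/: nasal = 3.
/x/→/v/: 2→2 (plateau) — violation.
/v/→/g/: 2→1 (falls) — ok.
/g/→/m/: 1→3 (does not fall) — violation.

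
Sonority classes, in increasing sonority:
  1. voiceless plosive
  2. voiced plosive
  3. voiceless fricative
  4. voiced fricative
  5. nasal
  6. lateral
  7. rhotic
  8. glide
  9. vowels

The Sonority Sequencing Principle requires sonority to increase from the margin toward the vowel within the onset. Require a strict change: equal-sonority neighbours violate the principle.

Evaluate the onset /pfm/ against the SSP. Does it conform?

/p/ is a voiceless plosive (sonority 1).
/f/ is a voiceless fricative (sonority 3).
/m/ is a nasal (sonority 5).
The profile 1-3-5 strictly rises, so the onset satisfies the SSP.

yes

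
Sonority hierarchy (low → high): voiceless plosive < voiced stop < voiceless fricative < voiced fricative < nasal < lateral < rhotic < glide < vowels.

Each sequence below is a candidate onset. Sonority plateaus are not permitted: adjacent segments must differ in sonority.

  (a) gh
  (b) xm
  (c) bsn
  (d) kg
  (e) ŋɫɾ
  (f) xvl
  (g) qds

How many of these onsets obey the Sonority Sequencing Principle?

(a) sonority 2-3: well-formed.
(b) sonority 3-5: well-formed.
(c) sonority 2-3-5: well-formed.
(d) sonority 1-2: well-formed.
(e) sonority 5-6-7: well-formed.
(f) sonority 3-4-6: well-formed.
(g) sonority 1-2-3: well-formed.

7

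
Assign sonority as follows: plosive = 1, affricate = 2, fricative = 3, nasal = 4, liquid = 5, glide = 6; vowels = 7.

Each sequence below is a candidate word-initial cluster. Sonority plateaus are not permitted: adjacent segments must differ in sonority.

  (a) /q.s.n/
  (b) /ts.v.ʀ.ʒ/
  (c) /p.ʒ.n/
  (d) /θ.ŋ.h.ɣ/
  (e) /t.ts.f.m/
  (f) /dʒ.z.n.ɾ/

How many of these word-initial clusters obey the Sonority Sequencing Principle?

4

(a) /q.s.n/: profile 1-3-4 — obeys.
(b) /ts.v.ʀ.ʒ/: profile 2-3-5-3 — violates.
(c) /p.ʒ.n/: profile 1-3-4 — obeys.
(d) /θ.ŋ.h.ɣ/: profile 3-4-3-3 — violates.
(e) /t.ts.f.m/: profile 1-2-3-4 — obeys.
(f) /dʒ.z.n.ɾ/: profile 2-3-4-5 — obeys.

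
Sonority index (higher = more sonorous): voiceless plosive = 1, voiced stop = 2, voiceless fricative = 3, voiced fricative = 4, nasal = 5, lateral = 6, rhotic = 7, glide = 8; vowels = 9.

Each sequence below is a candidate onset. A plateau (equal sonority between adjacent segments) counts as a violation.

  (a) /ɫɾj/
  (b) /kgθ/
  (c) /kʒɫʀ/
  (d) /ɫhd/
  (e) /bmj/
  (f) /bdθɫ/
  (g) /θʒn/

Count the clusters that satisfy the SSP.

(a) 6-7-8 → obeys
(b) 1-2-3 → obeys
(c) 1-4-6-7 → obeys
(d) 6-3-2 → violates
(e) 2-5-8 → obeys
(f) 2-2-3-6 → violates
(g) 3-4-5 → obeys

5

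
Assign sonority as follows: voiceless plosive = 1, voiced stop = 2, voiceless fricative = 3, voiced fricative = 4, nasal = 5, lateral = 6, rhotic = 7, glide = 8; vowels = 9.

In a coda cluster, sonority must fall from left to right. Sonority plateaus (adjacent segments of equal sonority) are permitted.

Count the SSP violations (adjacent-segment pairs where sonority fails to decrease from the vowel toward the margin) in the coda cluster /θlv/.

1

/θ/ — voiceless fricative, sonority 3.
/l/ — lateral, sonority 6.
/v/ — voiced fricative, sonority 4.
/θ/→/l/: 3→6 (does not fall) — violation.
/l/→/v/: 6→4 (falls) — ok.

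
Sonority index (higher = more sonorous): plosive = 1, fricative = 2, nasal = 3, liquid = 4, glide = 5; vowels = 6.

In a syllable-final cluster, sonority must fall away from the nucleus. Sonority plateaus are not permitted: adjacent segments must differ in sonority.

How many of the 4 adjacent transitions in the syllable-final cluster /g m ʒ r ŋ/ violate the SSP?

/g/ is a plosive (sonority 1).
/m/ is a nasal (sonority 3).
/ʒ/ is a fricative (sonority 2).
/r/ is a liquid (sonority 4).
/ŋ/ is a nasal (sonority 3).
/g/→/m/: 1→3 (does not fall) — violation.
/m/→/ʒ/: 3→2 (falls) — ok.
/ʒ/→/r/: 2→4 (does not fall) — violation.
/r/→/ŋ/: 4→3 (falls) — ok.

2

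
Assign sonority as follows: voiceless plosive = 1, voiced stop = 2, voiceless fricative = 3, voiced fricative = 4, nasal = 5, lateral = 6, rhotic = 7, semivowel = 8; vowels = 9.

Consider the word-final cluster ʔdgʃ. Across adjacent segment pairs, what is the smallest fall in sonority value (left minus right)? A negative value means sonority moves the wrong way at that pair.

-1

/ʔ/ is a voiceless plosive (sonority 1).
/d/ is a voiced stop (sonority 2).
/g/ is a voiced stop (sonority 2).
/ʃ/ is a voiceless fricative (sonority 3).
/ʔ/→/d/: change -1.
/d/→/g/: change +0.
/g/→/ʃ/: change -1.
Minimum = -1.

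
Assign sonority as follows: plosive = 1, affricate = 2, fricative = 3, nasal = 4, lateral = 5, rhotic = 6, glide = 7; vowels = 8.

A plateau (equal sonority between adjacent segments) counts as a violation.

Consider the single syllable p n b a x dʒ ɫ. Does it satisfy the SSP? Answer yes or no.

Onset: /p/ is a plosive (sonority 1), /n/ is a nasal (sonority 4), /b/ is a plosive (sonority 1); then the nucleus /a/ (sonority 8).
Onset profile 1-4-1-8 — does not strictly rise throughout.
Coda: /x/ is a fricative (sonority 3), /dʒ/ is an affricate (sonority 2), /ɫ/ is a lateral (sonority 5).
Coda profile 8-3-2-5 — does not strictly fall throughout.

no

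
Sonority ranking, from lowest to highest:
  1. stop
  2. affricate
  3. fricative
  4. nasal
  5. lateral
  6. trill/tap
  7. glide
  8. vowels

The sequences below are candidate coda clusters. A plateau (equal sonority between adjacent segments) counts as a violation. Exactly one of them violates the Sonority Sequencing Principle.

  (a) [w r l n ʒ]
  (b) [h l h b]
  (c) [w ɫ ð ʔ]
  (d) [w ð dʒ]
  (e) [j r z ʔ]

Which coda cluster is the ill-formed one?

(a) sonority 7-6-5-4-3: well-formed.
(b) sonority 3-5-3-1: ill-formed.
(c) sonority 7-5-3-1: well-formed.
(d) sonority 7-3-2: well-formed.
(e) sonority 7-6-3-1: well-formed.

b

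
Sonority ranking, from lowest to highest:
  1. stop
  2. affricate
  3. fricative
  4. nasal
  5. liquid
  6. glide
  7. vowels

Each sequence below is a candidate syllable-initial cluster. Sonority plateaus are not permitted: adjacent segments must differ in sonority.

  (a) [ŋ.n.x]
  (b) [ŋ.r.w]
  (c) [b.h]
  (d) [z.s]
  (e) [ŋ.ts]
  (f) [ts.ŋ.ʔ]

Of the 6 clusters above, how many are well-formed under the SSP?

(a) sonority 4-4-3: ill-formed.
(b) sonority 4-5-6: well-formed.
(c) sonority 1-3: well-formed.
(d) sonority 3-3: ill-formed.
(e) sonority 4-2: ill-formed.
(f) sonority 2-4-1: ill-formed.

2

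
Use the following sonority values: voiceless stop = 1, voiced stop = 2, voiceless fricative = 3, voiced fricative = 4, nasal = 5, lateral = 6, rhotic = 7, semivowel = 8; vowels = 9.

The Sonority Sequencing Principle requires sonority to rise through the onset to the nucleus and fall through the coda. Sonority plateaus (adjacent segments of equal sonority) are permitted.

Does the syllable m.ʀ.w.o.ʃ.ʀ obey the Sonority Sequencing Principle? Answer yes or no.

Onset: /m/ is a nasal (sonority 5), /ʀ/ is a rhotic (sonority 7), /w/ is a semivowel (sonority 8); then the nucleus /o/ (sonority 9).
Onset profile 5-7-8-9 — rises to the nucleus.
Coda: /ʃ/ is a voiceless fricative (sonority 3), /ʀ/ is a rhotic (sonority 7).
Coda profile 9-3-7 — does not fall throughout.

no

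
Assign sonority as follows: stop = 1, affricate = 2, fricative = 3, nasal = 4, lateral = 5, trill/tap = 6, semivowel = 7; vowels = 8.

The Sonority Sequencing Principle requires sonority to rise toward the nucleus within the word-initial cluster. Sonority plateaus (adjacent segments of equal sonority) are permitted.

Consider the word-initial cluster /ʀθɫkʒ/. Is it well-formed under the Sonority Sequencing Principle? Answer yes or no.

no

/ʀ/ is a trill/tap (sonority 6).
/θ/ is a fricative (sonority 3).
/ɫ/ is a lateral (sonority 5).
/k/ is a stop (sonority 1).
/ʒ/ is a fricative (sonority 3).
The profile is 6-3-5-1-3. Between /ʀ/ (6) and /θ/ (3) sonority does not rise, so the cluster violates the SSP.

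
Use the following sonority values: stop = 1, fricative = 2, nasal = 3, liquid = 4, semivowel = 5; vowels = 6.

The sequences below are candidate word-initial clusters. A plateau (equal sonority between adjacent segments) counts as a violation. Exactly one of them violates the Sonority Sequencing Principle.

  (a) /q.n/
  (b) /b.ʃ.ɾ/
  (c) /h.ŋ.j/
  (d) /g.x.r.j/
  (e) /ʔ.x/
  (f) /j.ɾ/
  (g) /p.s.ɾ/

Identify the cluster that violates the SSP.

f

(a) 1-3 → obeys
(b) 1-2-4 → obeys
(c) 2-3-5 → obeys
(d) 1-2-4-5 → obeys
(e) 1-2 → obeys
(f) 5-4 → violates
(g) 1-2-4 → obeys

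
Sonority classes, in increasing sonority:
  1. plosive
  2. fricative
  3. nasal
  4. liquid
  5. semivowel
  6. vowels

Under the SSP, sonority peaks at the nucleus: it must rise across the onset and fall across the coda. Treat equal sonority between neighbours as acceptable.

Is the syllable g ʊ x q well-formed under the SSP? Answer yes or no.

yes

Onset: /g/ is a plosive (sonority 1); then the nucleus /ʊ/ (sonority 6).
Onset profile 1-6 — rises to the nucleus.
Coda: /x/ is a fricative (sonority 2), /q/ is a plosive (sonority 1).
Coda profile 6-2-1 — falls from the nucleus.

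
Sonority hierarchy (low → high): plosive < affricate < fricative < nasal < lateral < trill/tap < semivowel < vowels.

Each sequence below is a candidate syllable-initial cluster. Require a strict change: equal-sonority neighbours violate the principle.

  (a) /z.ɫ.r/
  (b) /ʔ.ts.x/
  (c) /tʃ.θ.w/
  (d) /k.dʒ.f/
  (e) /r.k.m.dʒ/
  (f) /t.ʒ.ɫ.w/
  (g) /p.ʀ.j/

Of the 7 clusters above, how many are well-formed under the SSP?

6

(a) /z.ɫ.r/: profile 3-5-6 — obeys.
(b) /ʔ.ts.x/: profile 1-2-3 — obeys.
(c) /tʃ.θ.w/: profile 2-3-7 — obeys.
(d) /k.dʒ.f/: profile 1-2-3 — obeys.
(e) /r.k.m.dʒ/: profile 6-1-4-2 — violates.
(f) /t.ʒ.ɫ.w/: profile 1-3-5-7 — obeys.
(g) /p.ʀ.j/: profile 1-6-7 — obeys.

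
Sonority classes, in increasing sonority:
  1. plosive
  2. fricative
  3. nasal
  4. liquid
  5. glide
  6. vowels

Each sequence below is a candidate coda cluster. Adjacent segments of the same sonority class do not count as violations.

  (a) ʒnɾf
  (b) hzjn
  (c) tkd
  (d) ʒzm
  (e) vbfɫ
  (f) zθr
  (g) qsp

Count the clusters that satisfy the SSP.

1

(a) 2-3-4-2 → violates
(b) 2-2-5-3 → violates
(c) 1-1-1 → obeys
(d) 2-2-3 → violates
(e) 2-1-2-4 → violates
(f) 2-2-4 → violates
(g) 1-2-1 → violates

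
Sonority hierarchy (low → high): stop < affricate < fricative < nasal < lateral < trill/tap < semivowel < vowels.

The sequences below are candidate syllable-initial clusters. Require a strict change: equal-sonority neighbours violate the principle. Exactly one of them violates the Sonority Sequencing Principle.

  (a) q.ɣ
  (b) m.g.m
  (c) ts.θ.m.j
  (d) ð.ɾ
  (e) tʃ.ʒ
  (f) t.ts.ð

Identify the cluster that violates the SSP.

b

(a) 1-3 → obeys
(b) 4-1-4 → violates
(c) 2-3-4-7 → obeys
(d) 3-6 → obeys
(e) 2-3 → obeys
(f) 1-2-3 → obeys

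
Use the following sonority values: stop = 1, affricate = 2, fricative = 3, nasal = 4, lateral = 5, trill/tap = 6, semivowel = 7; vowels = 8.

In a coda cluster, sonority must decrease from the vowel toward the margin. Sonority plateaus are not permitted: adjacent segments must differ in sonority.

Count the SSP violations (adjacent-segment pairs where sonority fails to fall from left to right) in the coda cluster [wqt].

/w/ is a semivowel (sonority 7).
/q/ is a stop (sonority 1).
/t/ is a stop (sonority 1).
/w/→/q/: 7→1 (falls) — ok.
/q/→/t/: 1→1 (plateau) — violation.

1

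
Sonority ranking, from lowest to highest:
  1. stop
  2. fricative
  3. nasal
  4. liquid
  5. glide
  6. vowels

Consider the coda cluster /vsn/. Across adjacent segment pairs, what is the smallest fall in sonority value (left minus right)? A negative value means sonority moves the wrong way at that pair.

-1

/v/ — fricative, sonority 2.
/s/ — fricative, sonority 2.
/n/ — nasal, sonority 3.
/v/→/s/: change +0.
/s/→/n/: change -1.
Minimum = -1.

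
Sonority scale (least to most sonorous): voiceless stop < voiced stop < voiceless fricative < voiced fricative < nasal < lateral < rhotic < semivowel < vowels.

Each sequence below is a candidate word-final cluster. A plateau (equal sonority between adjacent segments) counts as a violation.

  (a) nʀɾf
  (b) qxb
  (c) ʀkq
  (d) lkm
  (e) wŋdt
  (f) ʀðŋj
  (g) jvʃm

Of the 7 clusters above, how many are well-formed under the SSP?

1

(a) sonority 5-7-7-3: ill-formed.
(b) sonority 1-3-2: ill-formed.
(c) sonority 7-1-1: ill-formed.
(d) sonority 6-1-5: ill-formed.
(e) sonority 8-5-2-1: well-formed.
(f) sonority 7-4-5-8: ill-formed.
(g) sonority 8-4-3-5: ill-formed.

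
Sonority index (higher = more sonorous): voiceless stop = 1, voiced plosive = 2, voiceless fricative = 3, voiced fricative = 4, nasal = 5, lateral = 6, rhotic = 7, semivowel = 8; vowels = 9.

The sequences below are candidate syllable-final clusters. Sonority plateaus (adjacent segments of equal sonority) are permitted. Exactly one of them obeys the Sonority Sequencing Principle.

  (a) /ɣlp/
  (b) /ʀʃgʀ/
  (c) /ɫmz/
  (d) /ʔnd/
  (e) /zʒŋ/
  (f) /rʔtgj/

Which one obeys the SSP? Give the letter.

(a) /ɣlp/: profile 4-6-1 — violates.
(b) /ʀʃgʀ/: profile 7-3-2-7 — violates.
(c) /ɫmz/: profile 6-5-4 — obeys.
(d) /ʔnd/: profile 1-5-2 — violates.
(e) /zʒŋ/: profile 4-4-5 — violates.
(f) /rʔtgj/: profile 7-1-1-2-8 — violates.

c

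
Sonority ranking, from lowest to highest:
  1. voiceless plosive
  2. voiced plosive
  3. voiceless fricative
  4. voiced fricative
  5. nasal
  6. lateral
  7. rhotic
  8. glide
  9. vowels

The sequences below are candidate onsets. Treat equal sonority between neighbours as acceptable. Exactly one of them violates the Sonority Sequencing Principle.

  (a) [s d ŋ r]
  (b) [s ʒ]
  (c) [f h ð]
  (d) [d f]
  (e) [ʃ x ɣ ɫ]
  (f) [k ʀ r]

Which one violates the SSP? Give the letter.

a

(a) [s d ŋ r]: profile 3-2-5-7 — violates.
(b) [s ʒ]: profile 3-4 — obeys.
(c) [f h ð]: profile 3-3-4 — obeys.
(d) [d f]: profile 2-3 — obeys.
(e) [ʃ x ɣ ɫ]: profile 3-3-4-6 — obeys.
(f) [k ʀ r]: profile 1-7-7 — obeys.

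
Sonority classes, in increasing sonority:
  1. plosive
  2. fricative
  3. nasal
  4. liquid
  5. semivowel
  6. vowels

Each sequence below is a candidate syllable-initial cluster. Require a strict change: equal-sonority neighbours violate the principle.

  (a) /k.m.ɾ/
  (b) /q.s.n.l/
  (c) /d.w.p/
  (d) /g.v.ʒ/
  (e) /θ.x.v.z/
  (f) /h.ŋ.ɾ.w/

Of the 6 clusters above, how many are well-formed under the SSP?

3

(a) /k.m.ɾ/: profile 1-3-4 — obeys.
(b) /q.s.n.l/: profile 1-2-3-4 — obeys.
(c) /d.w.p/: profile 1-5-1 — violates.
(d) /g.v.ʒ/: profile 1-2-2 — violates.
(e) /θ.x.v.z/: profile 2-2-2-2 — violates.
(f) /h.ŋ.ɾ.w/: profile 2-3-4-5 — obeys.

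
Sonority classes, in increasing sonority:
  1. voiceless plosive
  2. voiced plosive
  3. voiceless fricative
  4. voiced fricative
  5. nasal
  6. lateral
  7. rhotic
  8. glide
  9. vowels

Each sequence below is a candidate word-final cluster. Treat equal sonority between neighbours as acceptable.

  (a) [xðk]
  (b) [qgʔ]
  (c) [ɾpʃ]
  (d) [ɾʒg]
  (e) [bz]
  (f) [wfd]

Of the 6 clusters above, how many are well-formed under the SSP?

(a) 3-4-1 → violates
(b) 1-2-1 → violates
(c) 7-1-3 → violates
(d) 7-4-2 → obeys
(e) 2-4 → violates
(f) 8-3-2 → obeys

2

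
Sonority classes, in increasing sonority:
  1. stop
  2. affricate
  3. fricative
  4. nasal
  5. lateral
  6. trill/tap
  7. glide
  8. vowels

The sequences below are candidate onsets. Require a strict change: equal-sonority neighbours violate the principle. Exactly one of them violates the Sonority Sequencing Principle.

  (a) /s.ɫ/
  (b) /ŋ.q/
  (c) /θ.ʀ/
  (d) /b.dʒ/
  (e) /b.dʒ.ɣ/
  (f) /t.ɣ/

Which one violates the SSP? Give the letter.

b

(a) sonority 3-5: well-formed.
(b) sonority 4-1: ill-formed.
(c) sonority 3-6: well-formed.
(d) sonority 1-2: well-formed.
(e) sonority 1-2-3: well-formed.
(f) sonority 1-3: well-formed.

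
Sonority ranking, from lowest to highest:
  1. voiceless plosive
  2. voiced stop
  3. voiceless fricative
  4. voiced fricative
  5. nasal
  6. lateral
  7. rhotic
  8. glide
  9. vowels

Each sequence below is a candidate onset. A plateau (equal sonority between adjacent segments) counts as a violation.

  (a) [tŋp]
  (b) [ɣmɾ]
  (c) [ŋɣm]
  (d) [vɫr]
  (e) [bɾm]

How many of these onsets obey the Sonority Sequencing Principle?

(a) 1-5-1 → violates
(b) 4-5-7 → obeys
(c) 5-4-5 → violates
(d) 4-6-7 → obeys
(e) 2-7-5 → violates

2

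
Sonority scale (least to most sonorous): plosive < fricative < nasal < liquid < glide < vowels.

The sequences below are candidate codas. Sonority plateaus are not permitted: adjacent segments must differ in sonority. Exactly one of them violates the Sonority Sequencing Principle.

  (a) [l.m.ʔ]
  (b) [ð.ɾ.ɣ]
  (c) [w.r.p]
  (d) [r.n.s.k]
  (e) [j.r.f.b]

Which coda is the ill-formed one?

b

(a) sonority 4-3-1: well-formed.
(b) sonority 2-4-2: ill-formed.
(c) sonority 5-4-1: well-formed.
(d) sonority 4-3-2-1: well-formed.
(e) sonority 5-4-2-1: well-formed.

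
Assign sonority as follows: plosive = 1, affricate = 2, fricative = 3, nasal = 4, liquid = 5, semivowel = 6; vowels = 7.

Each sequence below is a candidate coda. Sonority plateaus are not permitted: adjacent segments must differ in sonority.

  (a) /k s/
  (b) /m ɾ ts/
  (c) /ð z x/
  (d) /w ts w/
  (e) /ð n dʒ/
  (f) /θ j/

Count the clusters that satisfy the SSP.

0

(a) /k s/: profile 1-3 — violates.
(b) /m ɾ ts/: profile 4-5-2 — violates.
(c) /ð z x/: profile 3-3-3 — violates.
(d) /w ts w/: profile 6-2-6 — violates.
(e) /ð n dʒ/: profile 3-4-2 — violates.
(f) /θ j/: profile 3-6 — violates.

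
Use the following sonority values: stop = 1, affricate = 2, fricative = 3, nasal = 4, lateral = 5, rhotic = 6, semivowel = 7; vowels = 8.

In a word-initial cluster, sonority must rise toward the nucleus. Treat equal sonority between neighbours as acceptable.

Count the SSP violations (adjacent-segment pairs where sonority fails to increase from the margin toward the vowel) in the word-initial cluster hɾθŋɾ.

/h/ — fricative, sonority 3.
/ɾ/ — rhotic, sonority 6.
/θ/ — fricative, sonority 3.
/ŋ/ — nasal, sonority 4.
/ɾ/ — rhotic, sonority 6.
/h/→/ɾ/: 3→6 (rises) — ok.
/ɾ/→/θ/: 6→3 (does not rise) — violation.
/θ/→/ŋ/: 3→4 (rises) — ok.
/ŋ/→/ɾ/: 4→6 (rises) — ok.

1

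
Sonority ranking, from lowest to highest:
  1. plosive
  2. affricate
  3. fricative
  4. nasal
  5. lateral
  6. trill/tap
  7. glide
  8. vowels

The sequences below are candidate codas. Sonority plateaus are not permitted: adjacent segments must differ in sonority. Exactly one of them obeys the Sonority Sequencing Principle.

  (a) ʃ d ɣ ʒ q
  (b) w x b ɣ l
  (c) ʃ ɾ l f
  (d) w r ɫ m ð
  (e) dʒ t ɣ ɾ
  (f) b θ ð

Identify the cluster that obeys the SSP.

(a) ʃ d ɣ ʒ q: profile 3-1-3-3-1 — violates.
(b) w x b ɣ l: profile 7-3-1-3-5 — violates.
(c) ʃ ɾ l f: profile 3-6-5-3 — violates.
(d) w r ɫ m ð: profile 7-6-5-4-3 — obeys.
(e) dʒ t ɣ ɾ: profile 2-1-3-6 — violates.
(f) b θ ð: profile 1-3-3 — violates.

d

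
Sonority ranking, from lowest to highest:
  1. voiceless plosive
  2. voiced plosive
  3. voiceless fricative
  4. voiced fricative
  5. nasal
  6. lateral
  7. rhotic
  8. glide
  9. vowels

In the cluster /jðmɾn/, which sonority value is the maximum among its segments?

8

/j/: glide = 8.
/ð/: voiced fricative = 4.
/m/: nasal = 5.
/ɾ/: rhotic = 7.
/n/: nasal = 5.
The maximum is 8.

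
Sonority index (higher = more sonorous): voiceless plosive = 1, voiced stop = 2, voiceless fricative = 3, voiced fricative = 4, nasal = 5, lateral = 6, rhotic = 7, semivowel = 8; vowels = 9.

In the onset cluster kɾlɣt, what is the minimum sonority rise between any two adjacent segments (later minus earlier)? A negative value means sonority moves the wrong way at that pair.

-3

/k/ — voiceless plosive, sonority 1.
/ɾ/ — rhotic, sonority 7.
/l/ — lateral, sonority 6.
/ɣ/ — voiced fricative, sonority 4.
/t/ — voiceless plosive, sonority 1.
/k/→/ɾ/: change +6.
/ɾ/→/l/: change -1.
/l/→/ɣ/: change -2.
/ɣ/→/t/: change -3.
Minimum = -3.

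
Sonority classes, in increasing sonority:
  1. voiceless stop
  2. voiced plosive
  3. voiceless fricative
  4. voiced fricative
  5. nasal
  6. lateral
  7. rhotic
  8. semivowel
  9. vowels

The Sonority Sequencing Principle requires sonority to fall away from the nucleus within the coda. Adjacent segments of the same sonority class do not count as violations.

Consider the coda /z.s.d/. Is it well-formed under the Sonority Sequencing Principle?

/z/ — voiced fricative, sonority 4.
/s/ — voiceless fricative, sonority 3.
/d/ — voiced plosive, sonority 2.
The profile 4-3-2 strictly falls, so the coda satisfies the SSP.

yes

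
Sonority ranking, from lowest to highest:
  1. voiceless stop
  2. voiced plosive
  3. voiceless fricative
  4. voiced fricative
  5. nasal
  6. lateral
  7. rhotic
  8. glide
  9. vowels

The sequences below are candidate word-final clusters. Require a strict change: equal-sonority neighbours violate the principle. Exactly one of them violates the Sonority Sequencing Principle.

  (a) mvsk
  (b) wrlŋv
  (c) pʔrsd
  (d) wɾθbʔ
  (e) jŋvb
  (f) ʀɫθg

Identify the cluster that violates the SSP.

(a) mvsk: profile 5-4-3-1 — obeys.
(b) wrlŋv: profile 8-7-6-5-4 — obeys.
(c) pʔrsd: profile 1-1-7-3-2 — violates.
(d) wɾθbʔ: profile 8-7-3-2-1 — obeys.
(e) jŋvb: profile 8-5-4-2 — obeys.
(f) ʀɫθg: profile 7-6-3-2 — obeys.

c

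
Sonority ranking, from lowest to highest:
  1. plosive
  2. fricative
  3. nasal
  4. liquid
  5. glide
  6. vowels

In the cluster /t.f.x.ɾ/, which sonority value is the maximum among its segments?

/t/: plosive = 1.
/f/: fricative = 2.
/x/: fricative = 2.
/ɾ/: liquid = 4.
The maximum is 4.

4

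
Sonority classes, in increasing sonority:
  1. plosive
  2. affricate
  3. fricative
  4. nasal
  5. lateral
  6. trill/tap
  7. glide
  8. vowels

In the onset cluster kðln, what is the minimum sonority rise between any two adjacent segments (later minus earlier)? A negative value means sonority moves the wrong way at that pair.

-1

/k/ is a plosive (sonority 1).
/ð/ is a fricative (sonority 3).
/l/ is a lateral (sonority 5).
/n/ is a nasal (sonority 4).
/k/→/ð/: change +2.
/ð/→/l/: change +2.
/l/→/n/: change -1.
Minimum = -1.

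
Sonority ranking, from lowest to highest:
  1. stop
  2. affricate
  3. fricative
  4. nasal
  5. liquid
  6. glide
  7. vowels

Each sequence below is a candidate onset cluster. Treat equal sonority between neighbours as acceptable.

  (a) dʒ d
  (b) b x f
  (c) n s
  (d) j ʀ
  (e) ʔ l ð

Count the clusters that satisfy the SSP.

(a) 2-1 → violates
(b) 1-3-3 → obeys
(c) 4-3 → violates
(d) 6-5 → violates
(e) 1-5-3 → violates

1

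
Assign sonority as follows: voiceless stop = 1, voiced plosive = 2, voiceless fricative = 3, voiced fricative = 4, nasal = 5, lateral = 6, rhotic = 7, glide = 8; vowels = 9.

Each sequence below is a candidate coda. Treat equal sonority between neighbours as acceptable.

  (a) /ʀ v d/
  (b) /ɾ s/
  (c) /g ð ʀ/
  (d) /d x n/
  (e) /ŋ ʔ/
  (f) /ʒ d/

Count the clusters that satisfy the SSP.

(a) 7-4-2 → obeys
(b) 7-3 → obeys
(c) 2-4-7 → violates
(d) 2-3-5 → violates
(e) 5-1 → obeys
(f) 4-2 → obeys

4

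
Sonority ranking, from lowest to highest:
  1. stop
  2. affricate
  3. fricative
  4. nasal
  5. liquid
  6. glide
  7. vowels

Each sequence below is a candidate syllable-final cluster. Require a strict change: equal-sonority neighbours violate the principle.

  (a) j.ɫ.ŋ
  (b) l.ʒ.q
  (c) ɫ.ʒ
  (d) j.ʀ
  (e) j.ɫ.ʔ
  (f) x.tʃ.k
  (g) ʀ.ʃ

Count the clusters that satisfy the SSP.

(a) 6-5-4 → obeys
(b) 5-3-1 → obeys
(c) 5-3 → obeys
(d) 6-5 → obeys
(e) 6-5-1 → obeys
(f) 3-2-1 → obeys
(g) 5-3 → obeys

7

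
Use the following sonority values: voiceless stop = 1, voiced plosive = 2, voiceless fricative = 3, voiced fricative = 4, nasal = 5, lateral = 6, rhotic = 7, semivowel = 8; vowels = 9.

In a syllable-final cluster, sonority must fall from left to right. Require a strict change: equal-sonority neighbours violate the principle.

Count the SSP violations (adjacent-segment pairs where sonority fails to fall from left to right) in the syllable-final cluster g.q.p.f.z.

/g/ is a voiced plosive (sonority 2).
/q/ is a voiceless stop (sonority 1).
/p/ is a voiceless stop (sonority 1).
/f/ is a voiceless fricative (sonority 3).
/z/ is a voiced fricative (sonority 4).
/g/→/q/: 2→1 (falls) — ok.
/q/→/p/: 1→1 (plateau) — violation.
/p/→/f/: 1→3 (does not fall) — violation.
/f/→/z/: 3→4 (does not fall) — violation.

3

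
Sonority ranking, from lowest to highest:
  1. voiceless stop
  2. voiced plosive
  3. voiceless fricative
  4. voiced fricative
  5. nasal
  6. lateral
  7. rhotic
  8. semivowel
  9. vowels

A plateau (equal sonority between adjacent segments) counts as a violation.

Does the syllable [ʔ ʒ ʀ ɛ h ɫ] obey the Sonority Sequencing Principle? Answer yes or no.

no

Onset: /ʔ/ is a voiceless stop (sonority 1), /ʒ/ is a voiced fricative (sonority 4), /ʀ/ is a rhotic (sonority 7); then the nucleus /ɛ/ (sonority 9).
Onset profile 1-4-7-9 — rises to the nucleus.
Coda: /h/ is a voiceless fricative (sonority 3), /ɫ/ is a lateral (sonority 6).
Coda profile 9-3-6 — does not strictly fall throughout.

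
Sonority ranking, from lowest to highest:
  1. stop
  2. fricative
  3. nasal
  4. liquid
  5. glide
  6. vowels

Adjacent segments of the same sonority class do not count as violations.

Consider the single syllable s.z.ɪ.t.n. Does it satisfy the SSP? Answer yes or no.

Onset: /s/ is a fricative (sonority 2), /z/ is a fricative (sonority 2); then the nucleus /ɪ/ (sonority 6).
Onset profile 2-2-6 — rises to the nucleus.
Coda: /t/ is a stop (sonority 1), /n/ is a nasal (sonority 3).
Coda profile 6-1-3 — does not fall throughout.

no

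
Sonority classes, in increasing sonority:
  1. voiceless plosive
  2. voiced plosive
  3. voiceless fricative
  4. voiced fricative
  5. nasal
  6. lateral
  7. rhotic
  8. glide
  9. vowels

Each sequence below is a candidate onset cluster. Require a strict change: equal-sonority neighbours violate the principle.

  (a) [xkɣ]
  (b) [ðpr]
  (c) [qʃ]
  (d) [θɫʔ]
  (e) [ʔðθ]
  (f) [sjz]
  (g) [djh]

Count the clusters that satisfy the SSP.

1

(a) [xkɣ]: profile 3-1-4 — violates.
(b) [ðpr]: profile 4-1-7 — violates.
(c) [qʃ]: profile 1-3 — obeys.
(d) [θɫʔ]: profile 3-6-1 — violates.
(e) [ʔðθ]: profile 1-4-3 — violates.
(f) [sjz]: profile 3-8-4 — violates.
(g) [djh]: profile 2-8-3 — violates.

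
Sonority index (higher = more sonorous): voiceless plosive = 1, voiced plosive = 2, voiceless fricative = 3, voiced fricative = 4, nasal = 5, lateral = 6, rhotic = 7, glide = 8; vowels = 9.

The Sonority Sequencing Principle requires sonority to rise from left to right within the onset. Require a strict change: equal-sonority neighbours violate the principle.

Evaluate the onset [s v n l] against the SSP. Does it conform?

yes

/s/ — voiceless fricative, sonority 3.
/v/ — voiced fricative, sonority 4.
/n/ — nasal, sonority 5.
/l/ — lateral, sonority 6.
The profile 3-4-5-6 strictly rises, so the onset satisfies the SSP.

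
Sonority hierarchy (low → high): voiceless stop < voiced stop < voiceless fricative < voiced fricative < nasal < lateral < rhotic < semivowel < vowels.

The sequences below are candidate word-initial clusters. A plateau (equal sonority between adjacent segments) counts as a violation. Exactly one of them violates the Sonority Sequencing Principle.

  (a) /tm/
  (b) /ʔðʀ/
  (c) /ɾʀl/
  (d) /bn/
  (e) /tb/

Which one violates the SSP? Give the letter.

c

(a) 1-5 → obeys
(b) 1-4-7 → obeys
(c) 7-7-6 → violates
(d) 2-5 → obeys
(e) 1-2 → obeys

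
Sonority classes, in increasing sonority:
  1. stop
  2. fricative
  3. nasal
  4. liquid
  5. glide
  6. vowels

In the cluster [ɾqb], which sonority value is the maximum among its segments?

4

/ɾ/: liquid = 4.
/q/: stop = 1.
/b/: stop = 1.
The maximum is 4.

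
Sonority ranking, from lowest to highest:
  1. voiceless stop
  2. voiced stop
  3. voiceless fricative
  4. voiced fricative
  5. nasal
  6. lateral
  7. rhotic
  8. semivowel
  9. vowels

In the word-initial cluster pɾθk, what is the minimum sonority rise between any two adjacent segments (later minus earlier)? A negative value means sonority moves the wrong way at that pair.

/p/: voiceless stop = 1.
/ɾ/: rhotic = 7.
/θ/: voiceless fricative = 3.
/k/: voiceless stop = 1.
/p/→/ɾ/: change +6.
/ɾ/→/θ/: change -4.
/θ/→/k/: change -2.
Minimum = -4.

-4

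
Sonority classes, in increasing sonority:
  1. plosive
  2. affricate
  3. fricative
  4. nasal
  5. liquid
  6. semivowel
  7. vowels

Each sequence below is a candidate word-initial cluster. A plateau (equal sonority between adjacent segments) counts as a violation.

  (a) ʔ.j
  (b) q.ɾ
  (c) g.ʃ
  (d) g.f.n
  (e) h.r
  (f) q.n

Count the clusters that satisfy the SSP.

(a) sonority 1-6: well-formed.
(b) sonority 1-5: well-formed.
(c) sonority 1-3: well-formed.
(d) sonority 1-3-4: well-formed.
(e) sonority 3-5: well-formed.
(f) sonority 1-4: well-formed.

6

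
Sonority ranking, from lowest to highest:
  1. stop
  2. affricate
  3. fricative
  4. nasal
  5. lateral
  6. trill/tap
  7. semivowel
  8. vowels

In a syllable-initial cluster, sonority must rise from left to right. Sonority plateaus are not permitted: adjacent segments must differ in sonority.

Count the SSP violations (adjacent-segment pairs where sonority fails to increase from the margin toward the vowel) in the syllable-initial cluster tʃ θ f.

/tʃ/ — affricate, sonority 2.
/θ/ — fricative, sonority 3.
/f/ — fricative, sonority 3.
/tʃ/→/θ/: 2→3 (rises) — ok.
/θ/→/f/: 3→3 (plateau) — violation.

1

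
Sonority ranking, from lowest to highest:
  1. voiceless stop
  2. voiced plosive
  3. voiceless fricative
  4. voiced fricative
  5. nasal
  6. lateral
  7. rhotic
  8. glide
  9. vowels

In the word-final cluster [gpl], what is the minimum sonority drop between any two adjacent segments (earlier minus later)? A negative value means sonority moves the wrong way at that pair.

-5

/g/ — voiced plosive, sonority 2.
/p/ — voiceless stop, sonority 1.
/l/ — lateral, sonority 6.
/g/→/p/: change +1.
/p/→/l/: change -5.
Minimum = -5.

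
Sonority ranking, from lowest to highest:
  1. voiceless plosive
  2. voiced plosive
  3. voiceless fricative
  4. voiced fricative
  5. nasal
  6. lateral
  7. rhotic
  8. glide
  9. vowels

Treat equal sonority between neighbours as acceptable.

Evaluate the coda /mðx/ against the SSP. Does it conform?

yes

/m/: nasal = 5.
/ð/: voiced fricative = 4.
/x/: voiceless fricative = 3.
The profile 5-4-3 strictly falls, so the coda satisfies the SSP.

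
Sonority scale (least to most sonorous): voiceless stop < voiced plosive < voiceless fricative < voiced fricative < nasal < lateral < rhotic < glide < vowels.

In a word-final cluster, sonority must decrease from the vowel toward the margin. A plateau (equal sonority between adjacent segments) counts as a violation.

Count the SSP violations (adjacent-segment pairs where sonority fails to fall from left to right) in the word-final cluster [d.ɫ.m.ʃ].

/d/ is a voiced plosive (sonority 2).
/ɫ/ is a lateral (sonority 6).
/m/ is a nasal (sonority 5).
/ʃ/ is a voiceless fricative (sonority 3).
/d/→/ɫ/: 2→6 (does not fall) — violation.
/ɫ/→/m/: 6→5 (falls) — ok.
/m/→/ʃ/: 5→3 (falls) — ok.

1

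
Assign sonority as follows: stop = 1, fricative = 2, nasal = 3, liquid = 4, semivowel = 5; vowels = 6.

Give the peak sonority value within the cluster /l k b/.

/l/ — liquid, sonority 4.
/k/ — stop, sonority 1.
/b/ — stop, sonority 1.
The maximum is 4.

4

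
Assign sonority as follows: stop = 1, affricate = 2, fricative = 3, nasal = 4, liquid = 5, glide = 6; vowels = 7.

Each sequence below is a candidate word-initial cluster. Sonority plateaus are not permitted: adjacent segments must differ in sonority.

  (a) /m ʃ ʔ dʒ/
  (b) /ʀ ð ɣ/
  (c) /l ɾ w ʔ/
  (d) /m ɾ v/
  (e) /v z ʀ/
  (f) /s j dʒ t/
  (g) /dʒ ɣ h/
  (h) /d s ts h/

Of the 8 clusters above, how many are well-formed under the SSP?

(a) 4-3-1-2 → violates
(b) 5-3-3 → violates
(c) 5-5-6-1 → violates
(d) 4-5-3 → violates
(e) 3-3-5 → violates
(f) 3-6-2-1 → violates
(g) 2-3-3 → violates
(h) 1-3-2-3 → violates

0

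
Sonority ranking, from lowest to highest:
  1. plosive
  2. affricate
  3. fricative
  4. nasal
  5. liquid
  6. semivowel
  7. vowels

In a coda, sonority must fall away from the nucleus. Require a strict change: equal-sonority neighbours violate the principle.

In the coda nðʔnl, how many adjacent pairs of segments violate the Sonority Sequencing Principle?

2

/n/ is a nasal (sonority 4).
/ð/ is a fricative (sonority 3).
/ʔ/ is a plosive (sonority 1).
/n/ is a nasal (sonority 4).
/l/ is a liquid (sonority 5).
/n/→/ð/: 4→3 (falls) — ok.
/ð/→/ʔ/: 3→1 (falls) — ok.
/ʔ/→/n/: 1→4 (does not fall) — violation.
/n/→/l/: 4→5 (does not fall) — violation.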